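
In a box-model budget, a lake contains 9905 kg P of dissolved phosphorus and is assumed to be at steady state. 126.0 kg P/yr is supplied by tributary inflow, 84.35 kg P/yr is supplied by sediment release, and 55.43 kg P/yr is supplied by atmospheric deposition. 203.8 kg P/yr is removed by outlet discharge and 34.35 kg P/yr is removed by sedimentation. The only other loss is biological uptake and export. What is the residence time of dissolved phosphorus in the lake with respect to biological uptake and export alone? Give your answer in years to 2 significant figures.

360 yr

At steady state ΣF_in = ΣF_out.
ΣF_in = 126.0 + 84.35 + 55.43 = 265.78 kg P/yr.
Biological uptake and export flux = ΣF_in − (203.8 + 34.35) = 265.78 − 238.2 = 27.63 kg P/yr.
τ = M / F = 9905 / 27.63 = 358.5 yr.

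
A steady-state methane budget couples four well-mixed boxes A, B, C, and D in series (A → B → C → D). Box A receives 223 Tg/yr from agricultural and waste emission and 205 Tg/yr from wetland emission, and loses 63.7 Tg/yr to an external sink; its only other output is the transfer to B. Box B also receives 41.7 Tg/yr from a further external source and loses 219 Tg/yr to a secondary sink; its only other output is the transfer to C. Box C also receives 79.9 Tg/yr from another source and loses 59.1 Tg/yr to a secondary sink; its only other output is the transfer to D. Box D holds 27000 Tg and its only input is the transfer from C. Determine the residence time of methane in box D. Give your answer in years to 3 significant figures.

130 yr

Box A: F(A→B) = (223 + 205) − 63.7 = 364.30 Tg/yr.
Box B: F(B→C) = (364.30 + 41.7) − 219 = 187.00 Tg/yr.
Box C: F(C→D) = (187.00 + 79.9) − 59.1 = 207.80 Tg/yr.
Box D throughput = its input = 207.80 Tg/yr; τ = 27000 / 207.80 = 129.9 yr.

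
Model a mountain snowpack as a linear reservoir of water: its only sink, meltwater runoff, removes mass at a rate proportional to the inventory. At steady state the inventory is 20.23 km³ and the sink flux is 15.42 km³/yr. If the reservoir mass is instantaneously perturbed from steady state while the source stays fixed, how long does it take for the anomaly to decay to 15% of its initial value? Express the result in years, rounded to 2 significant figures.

For a linear reservoir the anomaly decays as exp(−t/τ) with τ = M/F = 20.23/15.42 = 1.312 yr.
exp(−t/τ) = 0.15 ⇒ t = −τ ln(0.15) = 1.312 × 1.897 = 2.489 yr.

2.5 yr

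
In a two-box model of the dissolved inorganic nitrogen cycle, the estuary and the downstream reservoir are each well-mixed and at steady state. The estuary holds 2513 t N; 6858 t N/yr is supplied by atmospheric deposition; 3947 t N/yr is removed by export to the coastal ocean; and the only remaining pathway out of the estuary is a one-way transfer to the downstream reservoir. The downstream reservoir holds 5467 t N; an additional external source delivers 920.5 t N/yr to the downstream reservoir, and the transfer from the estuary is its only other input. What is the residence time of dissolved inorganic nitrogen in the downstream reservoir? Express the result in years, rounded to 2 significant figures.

Balance the estuary: ΣF_in = 6858.0 t N/yr.
Transfer to the downstream reservoir = ΣF_in − (3947) = 2911.0 t N/yr.
Total input to the downstream reservoir = 2911.0 + 920.5 = 3831.5 t N/yr; at steady state this equals its total output.
τ = M / F = 5467 / 3831.5 = 1.427 yr.

1.4 yr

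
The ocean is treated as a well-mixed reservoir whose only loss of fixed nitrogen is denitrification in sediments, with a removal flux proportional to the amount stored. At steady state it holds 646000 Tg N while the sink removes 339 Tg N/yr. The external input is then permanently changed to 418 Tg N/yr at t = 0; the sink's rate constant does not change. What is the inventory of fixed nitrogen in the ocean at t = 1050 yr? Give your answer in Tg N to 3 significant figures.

τ = M₀/F₀ = 646000/339 = 1906 yr; rate constant k = 1/τ.
New steady state M_∞ = F₁/k = F₁·τ = 418 × 1906 = 796540 Tg N.
M(t) = M_∞ + (M₀ − M_∞)·e^(−t/τ); t/τ = 1050/1906 = 0.5510, so e^(−t/τ) = 0.5764.
M(t) = 796540 − 150500 × 0.5764 = 709770 Tg N.

710000 Tg N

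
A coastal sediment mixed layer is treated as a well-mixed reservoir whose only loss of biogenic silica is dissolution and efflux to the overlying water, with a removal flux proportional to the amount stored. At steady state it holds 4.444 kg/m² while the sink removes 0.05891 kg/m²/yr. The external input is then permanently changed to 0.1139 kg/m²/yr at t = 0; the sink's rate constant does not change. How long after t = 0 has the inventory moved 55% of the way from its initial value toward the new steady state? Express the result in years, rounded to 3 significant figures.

τ = M₀/F₀ = 4.444/0.05891 = 75.44 yr.
The remaining gap fraction is e^(−t/τ); 55% covered ⇒ e^(−t/τ) = 0.450.
t = −τ ln(0.450) = 75.44 × 0.7985 = 60.24 yr.

60.2 yr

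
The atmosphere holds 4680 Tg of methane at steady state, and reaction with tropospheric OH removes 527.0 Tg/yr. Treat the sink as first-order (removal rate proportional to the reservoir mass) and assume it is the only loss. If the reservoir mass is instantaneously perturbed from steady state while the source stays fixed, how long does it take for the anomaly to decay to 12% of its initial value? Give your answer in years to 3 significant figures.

18.8 yr

For a linear reservoir the anomaly decays as exp(−t/τ) with τ = M/F = 4680/527.0 = 8.880 yr.
exp(−t/τ) = 0.12 ⇒ t = −τ ln(0.12) = 8.880 × 2.120 = 18.83 yr.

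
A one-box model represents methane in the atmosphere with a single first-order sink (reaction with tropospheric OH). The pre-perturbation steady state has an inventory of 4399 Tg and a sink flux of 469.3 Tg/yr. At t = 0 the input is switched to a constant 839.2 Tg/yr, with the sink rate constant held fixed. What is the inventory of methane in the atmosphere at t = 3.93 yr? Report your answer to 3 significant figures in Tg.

The sink rate constant is k = F₀/M₀ = 469.3/4399 = 0.1067 yr⁻¹.
Solving dM/dt = F₁ − kM with M(0) = M₀ gives M(t) = F₁/k + (M₀ − F₁/k)·e^(−kt).
F₁/k = 839.2/0.1067 = 7866.3 Tg; kt = 0.1067 × 3.93 = 0.4193, e^(−kt) = 0.6575.
M(3.93) = 7866.3 + (4399 − 7866.3) × 0.6575 = 7866.3 − 2280 = 5586.4 Tg.

5590 Tg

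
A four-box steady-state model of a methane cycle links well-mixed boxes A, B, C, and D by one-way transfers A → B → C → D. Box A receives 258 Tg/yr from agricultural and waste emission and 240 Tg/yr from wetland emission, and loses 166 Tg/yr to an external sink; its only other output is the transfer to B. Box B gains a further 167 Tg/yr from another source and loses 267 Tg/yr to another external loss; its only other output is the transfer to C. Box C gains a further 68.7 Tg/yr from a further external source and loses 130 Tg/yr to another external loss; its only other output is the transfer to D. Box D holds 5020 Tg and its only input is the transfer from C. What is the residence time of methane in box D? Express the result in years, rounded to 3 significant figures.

Box A: F(A→B) = (258 + 240) − 166 = 332.00 Tg/yr.
Box B: F(B→C) = (332.00 + 167) − 267 = 232.00 Tg/yr.
Box C: F(C→D) = (232.00 + 68.7) − 130 = 170.70 Tg/yr.
Box D throughput = its input = 170.70 Tg/yr; τ = 5020 / 170.70 = 29.41 yr.

29.4 yr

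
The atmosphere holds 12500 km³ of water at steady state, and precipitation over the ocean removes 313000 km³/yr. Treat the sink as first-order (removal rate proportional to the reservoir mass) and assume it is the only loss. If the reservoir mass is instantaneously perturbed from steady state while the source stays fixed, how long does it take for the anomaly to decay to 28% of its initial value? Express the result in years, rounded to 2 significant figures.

0.051 yr

For a linear reservoir the anomaly decays as exp(−t/τ) with τ = M/F = 12500/313000 = 0.03994 yr.
exp(−t/τ) = 0.28 ⇒ t = −τ ln(0.28) = 0.03994 × 1.273 = 0.05084 yr.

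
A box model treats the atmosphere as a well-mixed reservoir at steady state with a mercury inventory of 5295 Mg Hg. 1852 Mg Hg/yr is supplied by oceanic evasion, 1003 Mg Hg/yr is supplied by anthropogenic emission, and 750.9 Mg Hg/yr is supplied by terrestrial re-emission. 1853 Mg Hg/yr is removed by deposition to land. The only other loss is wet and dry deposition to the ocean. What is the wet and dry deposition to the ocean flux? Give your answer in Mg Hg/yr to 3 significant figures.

1750 Mg Hg/yr

At steady state ΣF_in = ΣF_out.
ΣF_in = 1852 + 1003 + 750.9 = 3605.9 Mg Hg/yr.
Wet and dry deposition to the ocean flux = ΣF_in − (1853) = 3605.9 − 1853 = 1753 Mg Hg/yr.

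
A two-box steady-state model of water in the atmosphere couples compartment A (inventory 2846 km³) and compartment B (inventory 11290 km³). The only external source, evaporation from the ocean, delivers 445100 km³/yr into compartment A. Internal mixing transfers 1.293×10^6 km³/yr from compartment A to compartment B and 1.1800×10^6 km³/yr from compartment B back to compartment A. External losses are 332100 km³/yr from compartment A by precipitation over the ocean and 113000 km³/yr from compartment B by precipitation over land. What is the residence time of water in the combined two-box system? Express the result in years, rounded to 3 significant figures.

Treat the two boxes together as one reservoir: the mixing fluxes between them are internal recycling, so τ = ΣM / Σ(external losses).
M_total = 2846 + 11290 = 14136 km³.
ΣF_external_out = 332100 + 113000 = 445100 km³/yr.
τ = M_total / ΣF_ext = 14136 / 445100 = 0.03176 yr.

0.0318 yr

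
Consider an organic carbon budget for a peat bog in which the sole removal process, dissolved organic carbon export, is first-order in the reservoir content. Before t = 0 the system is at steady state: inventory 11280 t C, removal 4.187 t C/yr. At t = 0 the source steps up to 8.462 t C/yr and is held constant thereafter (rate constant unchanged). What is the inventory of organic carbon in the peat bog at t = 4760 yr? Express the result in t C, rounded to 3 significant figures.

20800 t C

Residence time τ = M₀/F₀ = 2694 yr. The eventual steady state is M_∞ = M₀·(F₁/F₀) = 11280 × 8.462/4.187 = 22797 t C.
The anomaly ΔM(t) = M(t) − M_∞ decays as ΔM₀·e^(−t/τ) with ΔM₀ = 11280 − 22797 = −11520 t C.
At t = 4760 yr, e^(−t/τ) = e^(−1.767) = 0.1709, so ΔM = −1968 t C and M = 22797 − 1968 = 20829 t C.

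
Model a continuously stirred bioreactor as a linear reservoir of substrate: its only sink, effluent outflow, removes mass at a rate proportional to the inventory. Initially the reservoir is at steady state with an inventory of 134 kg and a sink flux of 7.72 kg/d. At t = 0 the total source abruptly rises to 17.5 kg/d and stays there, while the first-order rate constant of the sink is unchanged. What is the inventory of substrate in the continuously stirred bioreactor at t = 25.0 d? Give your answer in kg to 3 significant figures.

τ = M₀/F₀ = 134/7.72 = 17.36 d; rate constant k = 1/τ.
New steady state M_∞ = F₁/k = F₁·τ = 17.5 × 17.36 = 303.76 kg.
M(t) = M_∞ + (M₀ − M_∞)·e^(−t/τ); t/τ = 25.0/17.36 = 1.440, so e^(−t/τ) = 0.2369.
M(t) = 303.76 − 169.8 × 0.2369 = 263.55 kg.

264 kg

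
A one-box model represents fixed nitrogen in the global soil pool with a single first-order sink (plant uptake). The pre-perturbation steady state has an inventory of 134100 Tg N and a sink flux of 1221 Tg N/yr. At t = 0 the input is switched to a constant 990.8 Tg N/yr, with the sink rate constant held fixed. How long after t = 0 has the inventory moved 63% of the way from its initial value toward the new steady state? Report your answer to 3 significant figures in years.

τ = M₀/F₀ = 134100/1221 = 109.8 yr.
The remaining gap fraction is e^(−t/τ); 63% covered ⇒ e^(−t/τ) = 0.370.
t = −τ ln(0.370) = 109.8 × 0.9943 = 109.2 yr.

109 yr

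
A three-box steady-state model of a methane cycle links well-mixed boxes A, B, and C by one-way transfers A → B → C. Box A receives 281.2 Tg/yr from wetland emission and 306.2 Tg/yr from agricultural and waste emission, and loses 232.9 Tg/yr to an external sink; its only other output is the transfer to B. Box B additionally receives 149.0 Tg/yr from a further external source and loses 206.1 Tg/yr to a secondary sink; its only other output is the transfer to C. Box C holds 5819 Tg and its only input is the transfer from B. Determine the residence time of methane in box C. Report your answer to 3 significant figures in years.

19.6 yr

Box A: F(A→B) = (281.2 + 306.2) − 232.9 = 354.50 Tg/yr.
Box B: F(B→C) = (354.50 + 149.0) − 206.1 = 297.40 Tg/yr.
Box C throughput = its input = 297.40 Tg/yr; τ = 5819 / 297.40 = 19.57 yr.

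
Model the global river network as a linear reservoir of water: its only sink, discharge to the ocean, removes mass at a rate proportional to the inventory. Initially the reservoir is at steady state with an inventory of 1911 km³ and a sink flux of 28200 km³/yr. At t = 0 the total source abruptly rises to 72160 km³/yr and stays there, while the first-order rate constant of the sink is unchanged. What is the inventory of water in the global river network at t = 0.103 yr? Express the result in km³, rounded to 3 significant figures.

4240 km³

Residence time τ = M₀/F₀ = 0.06777 yr. The eventual steady state is M_∞ = M₀·(F₁/F₀) = 1911 × 72160/28200 = 4890.0 km³.
The anomaly ΔM(t) = M(t) − M_∞ decays as ΔM₀·e^(−t/τ) with ΔM₀ = 1911 − 4890.0 = −2979 km³.
At t = 0.103 yr, e^(−t/τ) = e^(−1.520) = 0.2187, so ΔM = −651.6 km³ and M = 4890.0 − 651.6 = 4238.4 km³.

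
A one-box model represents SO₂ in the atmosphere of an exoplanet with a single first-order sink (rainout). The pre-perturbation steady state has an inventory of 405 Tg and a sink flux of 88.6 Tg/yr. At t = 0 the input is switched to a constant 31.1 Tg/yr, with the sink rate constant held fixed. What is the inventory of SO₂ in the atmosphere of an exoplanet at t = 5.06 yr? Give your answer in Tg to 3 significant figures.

Residence time τ = M₀/F₀ = 4.571 yr. The eventual steady state is M_∞ = M₀·(F₁/F₀) = 405 × 31.1/88.6 = 142.16 Tg.
The anomaly ΔM(t) = M(t) − M_∞ decays as ΔM₀·e^(−t/τ) with ΔM₀ = 405 − 142.16 = 262.8 Tg.
At t = 5.06 yr, e^(−t/τ) = e^(−1.107) = 0.3306, so ΔM = 86.89 Tg and M = 142.16 + 86.89 = 229.05 Tg.

229 Tg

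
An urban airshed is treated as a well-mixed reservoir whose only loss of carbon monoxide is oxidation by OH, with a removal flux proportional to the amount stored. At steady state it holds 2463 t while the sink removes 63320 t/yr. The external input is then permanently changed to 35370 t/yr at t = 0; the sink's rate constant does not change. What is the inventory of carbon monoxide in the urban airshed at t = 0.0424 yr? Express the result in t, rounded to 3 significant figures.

Residence time τ = M₀/F₀ = 0.03890 yr. The eventual steady state is M_∞ = M₀·(F₁/F₀) = 2463 × 35370/63320 = 1375.8 t.
The anomaly ΔM(t) = M(t) − M_∞ decays as ΔM₀·e^(−t/τ) with ΔM₀ = 2463 − 1375.8 = 1087 t.
At t = 0.0424 yr, e^(−t/τ) = e^(−1.090) = 0.3362, so ΔM = 365.5 t and M = 1375.8 + 365.5 = 1741.3 t.

1740 t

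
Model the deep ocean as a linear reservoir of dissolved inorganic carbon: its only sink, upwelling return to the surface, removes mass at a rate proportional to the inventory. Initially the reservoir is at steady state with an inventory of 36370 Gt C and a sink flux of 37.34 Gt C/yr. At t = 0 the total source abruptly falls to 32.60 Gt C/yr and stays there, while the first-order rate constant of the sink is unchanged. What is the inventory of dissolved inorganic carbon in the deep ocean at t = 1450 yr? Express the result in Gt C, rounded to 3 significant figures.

The sink rate constant is k = F₀/M₀ = 37.34/36370 = 0.001027 yr⁻¹.
Solving dM/dt = F₁ − kM with M(0) = M₀ gives M(t) = F₁/k + (M₀ − F₁/k)·e^(−kt).
F₁/k = 32.60/0.001027 = 31753 Gt C; kt = 0.001027 × 1450 = 1.489, e^(−kt) = 0.2257.
M(1450) = 31753 + (36370 − 31753) × 0.2257 = 31753 + 1042 = 32795 Gt C.

32800 Gt C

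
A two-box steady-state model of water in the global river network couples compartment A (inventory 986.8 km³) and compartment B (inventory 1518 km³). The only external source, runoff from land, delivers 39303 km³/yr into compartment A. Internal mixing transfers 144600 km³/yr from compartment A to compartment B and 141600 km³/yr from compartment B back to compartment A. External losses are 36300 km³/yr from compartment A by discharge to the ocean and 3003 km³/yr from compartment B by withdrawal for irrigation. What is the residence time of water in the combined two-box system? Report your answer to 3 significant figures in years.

For the system as a whole, the A↔B exchange is internal and contributes nothing to the throughput; only the external sinks remove mass.
M_total = 986.8 + 1518 = 2504.8 km³.
ΣF_external_out = 36300 + 3003 = 39303 km³/yr.
τ = M_total / ΣF_ext = 2504.8 / 39303 = 0.06373 yr.

0.0637 yr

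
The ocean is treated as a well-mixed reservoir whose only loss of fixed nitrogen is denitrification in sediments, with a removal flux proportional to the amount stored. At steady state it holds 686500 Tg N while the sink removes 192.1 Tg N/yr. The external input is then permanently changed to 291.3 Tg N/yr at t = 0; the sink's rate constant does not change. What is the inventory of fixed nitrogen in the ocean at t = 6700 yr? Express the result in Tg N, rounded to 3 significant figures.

The sink rate constant is k = F₀/M₀ = 192.1/686500 = 0.0002798 yr⁻¹.
Solving dM/dt = F₁ − kM with M(0) = M₀ gives M(t) = F₁/k + (M₀ − F₁/k)·e^(−kt).
F₁/k = 291.3/0.0002798 = 1.0410×10^6 Tg N; kt = 0.0002798 × 6700 = 1.875, e^(−kt) = 0.1534.
M(6700) = 1.0410×10^6 + (686500 − 1.0410×10^6) × 0.1534 = 1.0410×10^6 − 54370 = 986630 Tg N.

987000 Tg N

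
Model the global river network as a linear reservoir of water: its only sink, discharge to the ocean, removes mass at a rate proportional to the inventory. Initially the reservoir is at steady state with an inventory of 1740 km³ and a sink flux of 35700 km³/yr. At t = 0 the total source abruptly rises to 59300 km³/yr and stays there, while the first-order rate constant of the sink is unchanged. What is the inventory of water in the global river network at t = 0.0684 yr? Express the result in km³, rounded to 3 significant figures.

2610 km³

The sink rate constant is k = F₀/M₀ = 35700/1740 = 20.52 yr⁻¹.
Solving dM/dt = F₁ − kM with M(0) = M₀ gives M(t) = F₁/k + (M₀ − F₁/k)·e^(−kt).
F₁/k = 59300/20.52 = 2890.3 km³; kt = 20.52 × 0.0684 = 1.403, e^(−kt) = 0.2458.
M(0.0684) = 2890.3 + (1740 − 2890.3) × 0.2458 = 2890.3 − 282.7 = 2607.6 km³.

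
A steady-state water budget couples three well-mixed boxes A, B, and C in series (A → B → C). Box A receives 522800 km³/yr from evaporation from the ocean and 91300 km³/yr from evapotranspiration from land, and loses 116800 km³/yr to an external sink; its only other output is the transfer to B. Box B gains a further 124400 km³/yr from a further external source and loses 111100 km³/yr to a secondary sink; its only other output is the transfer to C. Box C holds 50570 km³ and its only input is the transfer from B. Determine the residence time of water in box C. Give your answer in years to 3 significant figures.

0.0990 yr

Box A: F(A→B) = (522800 + 91300) − 116800 = 497300 km³/yr.
Box B: F(B→C) = (497300 + 124400) − 111100 = 510600 km³/yr.
Box C throughput = its input = 510600 km³/yr; τ = 50570 / 510600 = 0.09904 yr.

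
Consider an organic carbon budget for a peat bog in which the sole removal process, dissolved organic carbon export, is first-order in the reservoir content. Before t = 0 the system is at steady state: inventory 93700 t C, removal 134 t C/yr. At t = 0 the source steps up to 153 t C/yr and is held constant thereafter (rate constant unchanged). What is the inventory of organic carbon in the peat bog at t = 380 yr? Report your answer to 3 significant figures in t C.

τ = M₀/F₀ = 93700/134 = 699.3 yr; rate constant k = 1/τ.
New steady state M_∞ = F₁/k = F₁·τ = 153 × 699.3 = 106990 t C.
M(t) = M_∞ + (M₀ − M_∞)·e^(−t/τ); t/τ = 380/699.3 = 0.5434, so e^(−t/τ) = 0.5807.
M(t) = 106990 − 13290 × 0.5807 = 99270 t C.

99300 t C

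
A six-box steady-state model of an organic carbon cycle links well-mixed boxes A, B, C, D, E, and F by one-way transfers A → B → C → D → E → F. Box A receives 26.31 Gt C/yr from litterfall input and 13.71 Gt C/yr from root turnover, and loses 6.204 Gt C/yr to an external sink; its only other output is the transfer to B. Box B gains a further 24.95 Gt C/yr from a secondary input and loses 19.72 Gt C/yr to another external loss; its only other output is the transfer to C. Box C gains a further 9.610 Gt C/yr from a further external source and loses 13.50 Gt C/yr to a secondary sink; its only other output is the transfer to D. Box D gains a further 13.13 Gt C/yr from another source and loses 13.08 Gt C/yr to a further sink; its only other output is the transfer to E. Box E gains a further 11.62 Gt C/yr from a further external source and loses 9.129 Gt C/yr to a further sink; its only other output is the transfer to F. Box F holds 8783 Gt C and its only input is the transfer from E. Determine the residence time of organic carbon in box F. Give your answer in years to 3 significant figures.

Box A: F(A→B) = (26.31 + 13.71) − 6.204 = 33.816 Gt C/yr.
Box B: F(B→C) = (33.816 + 24.95) − 19.72 = 39.046 Gt C/yr.
Box C: F(C→D) = (39.046 + 9.610) − 13.50 = 35.156 Gt C/yr.
Box D: F(D→E) = (35.156 + 13.13) − 13.08 = 35.206 Gt C/yr.
Box E: F(E→F) = (35.206 + 11.62) − 9.129 = 37.697 Gt C/yr.
Box F throughput = its input = 37.697 Gt C/yr; τ = 8783 / 37.697 = 233.0 yr.

233 yr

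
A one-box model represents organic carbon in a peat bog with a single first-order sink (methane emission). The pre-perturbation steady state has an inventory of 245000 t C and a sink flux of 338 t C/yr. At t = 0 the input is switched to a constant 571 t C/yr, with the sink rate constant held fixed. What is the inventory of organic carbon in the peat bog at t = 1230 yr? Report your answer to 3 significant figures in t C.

The sink rate constant is k = F₀/M₀ = 338/245000 = 0.001380 yr⁻¹.
Solving dM/dt = F₁ − kM with M(0) = M₀ gives M(t) = F₁/k + (M₀ − F₁/k)·e^(−kt).
F₁/k = 571/0.001380 = 413890 t C; kt = 0.001380 × 1230 = 1.697, e^(−kt) = 0.1833.
M(1230) = 413890 + (245000 − 413890) × 0.1833 = 413890 − 30950 = 382940 t C.

383000 t C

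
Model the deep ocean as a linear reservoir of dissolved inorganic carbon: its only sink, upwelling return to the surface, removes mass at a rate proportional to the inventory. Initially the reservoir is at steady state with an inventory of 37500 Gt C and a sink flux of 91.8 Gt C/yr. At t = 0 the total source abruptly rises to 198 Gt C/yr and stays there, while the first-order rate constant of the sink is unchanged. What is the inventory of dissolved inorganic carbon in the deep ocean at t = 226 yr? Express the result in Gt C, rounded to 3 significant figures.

Residence time τ = M₀/F₀ = 408.5 yr. The eventual steady state is M_∞ = M₀·(F₁/F₀) = 37500 × 198/91.8 = 80882 Gt C.
The anomaly ΔM(t) = M(t) − M_∞ decays as ΔM₀·e^(−t/τ) with ΔM₀ = 37500 − 80882 = −43380 Gt C.
At t = 226 yr, e^(−t/τ) = e^(−0.5532) = 0.5751, so ΔM = −24950 Gt C and M = 80882 − 24950 = 55934 Gt C.

55900 Gt C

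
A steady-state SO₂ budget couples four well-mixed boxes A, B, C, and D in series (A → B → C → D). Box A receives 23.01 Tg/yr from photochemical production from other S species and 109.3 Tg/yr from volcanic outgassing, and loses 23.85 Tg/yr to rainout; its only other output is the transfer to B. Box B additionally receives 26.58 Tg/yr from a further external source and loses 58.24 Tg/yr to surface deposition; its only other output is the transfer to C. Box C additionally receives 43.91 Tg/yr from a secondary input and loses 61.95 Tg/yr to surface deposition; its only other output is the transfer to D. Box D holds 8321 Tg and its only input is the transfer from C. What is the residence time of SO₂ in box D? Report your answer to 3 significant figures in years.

Box A: F(A→B) = (23.01 + 109.3) − 23.85 = 108.46 Tg/yr.
Box B: F(B→C) = (108.46 + 26.58) − 58.24 = 76.800 Tg/yr.
Box C: F(C→D) = (76.800 + 43.91) − 61.95 = 58.760 Tg/yr.
Box D throughput = its input = 58.760 Tg/yr; τ = 8321 / 58.760 = 141.6 yr.

142 yr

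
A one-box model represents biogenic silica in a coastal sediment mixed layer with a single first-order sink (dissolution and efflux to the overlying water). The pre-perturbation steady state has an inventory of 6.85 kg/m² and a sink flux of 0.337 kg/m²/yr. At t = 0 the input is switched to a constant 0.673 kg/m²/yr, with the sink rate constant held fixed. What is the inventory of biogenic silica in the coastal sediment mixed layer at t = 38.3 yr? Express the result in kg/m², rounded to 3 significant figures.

The sink rate constant is k = F₀/M₀ = 0.337/6.85 = 0.04920 yr⁻¹.
Solving dM/dt = F₁ − kM with M(0) = M₀ gives M(t) = F₁/k + (M₀ − F₁/k)·e^(−kt).
F₁/k = 0.673/0.04920 = 13.680 kg/m²; kt = 0.04920 × 38.3 = 1.884, e^(−kt) = 0.1519.
M(38.3) = 13.680 + (6.85 − 13.680) × 0.1519 = 13.680 − 1.038 = 12.642 kg/m².

12.6 kg/m²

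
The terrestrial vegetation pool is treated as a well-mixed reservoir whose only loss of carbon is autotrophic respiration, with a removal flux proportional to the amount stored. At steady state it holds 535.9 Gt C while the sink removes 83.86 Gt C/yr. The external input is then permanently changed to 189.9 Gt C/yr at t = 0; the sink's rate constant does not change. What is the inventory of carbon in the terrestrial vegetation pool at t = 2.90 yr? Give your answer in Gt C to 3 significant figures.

Residence time τ = M₀/F₀ = 6.390 yr. The eventual steady state is M_∞ = M₀·(F₁/F₀) = 535.9 × 189.9/83.86 = 1213.5 Gt C.
The anomaly ΔM(t) = M(t) − M_∞ decays as ΔM₀·e^(−t/τ) with ΔM₀ = 535.9 − 1213.5 = −677.6 Gt C.
At t = 2.90 yr, e^(−t/τ) = e^(−0.4538) = 0.6352, so ΔM = −430.4 Gt C and M = 1213.5 − 430.4 = 783.10 Gt C.

783 Gt C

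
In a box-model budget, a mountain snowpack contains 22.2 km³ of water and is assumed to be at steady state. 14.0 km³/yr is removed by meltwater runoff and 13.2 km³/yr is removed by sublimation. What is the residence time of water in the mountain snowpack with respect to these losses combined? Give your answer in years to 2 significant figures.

0.82 yr

Total removal = 14.00 + 13.20 = 27.200 km³/yr.
τ = M / ΣF_out = 22.2 / 27.200 = 0.8162 yr.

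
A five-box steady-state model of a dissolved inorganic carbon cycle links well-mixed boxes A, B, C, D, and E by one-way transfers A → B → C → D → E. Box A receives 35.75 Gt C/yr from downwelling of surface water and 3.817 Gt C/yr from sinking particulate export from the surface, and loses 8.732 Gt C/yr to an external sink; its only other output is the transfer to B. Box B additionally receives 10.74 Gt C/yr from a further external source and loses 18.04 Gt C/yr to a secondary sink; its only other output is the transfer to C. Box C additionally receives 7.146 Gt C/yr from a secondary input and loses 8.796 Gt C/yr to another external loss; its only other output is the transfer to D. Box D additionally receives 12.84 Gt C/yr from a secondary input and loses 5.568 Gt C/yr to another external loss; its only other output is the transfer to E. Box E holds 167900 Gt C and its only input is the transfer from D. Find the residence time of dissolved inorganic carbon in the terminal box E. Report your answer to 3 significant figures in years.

Box A: F(A→B) = (35.75 + 3.817) − 8.732 = 30.835 Gt C/yr.
Box B: F(B→C) = (30.835 + 10.74) − 18.04 = 23.535 Gt C/yr.
Box C: F(C→D) = (23.535 + 7.146) − 8.796 = 21.885 Gt C/yr.
Box D: F(D→E) = (21.885 + 12.84) − 5.568 = 29.157 Gt C/yr.
Box E throughput = its input = 29.157 Gt C/yr; τ = 167900 / 29.157 = 5758 yr.

5760 yr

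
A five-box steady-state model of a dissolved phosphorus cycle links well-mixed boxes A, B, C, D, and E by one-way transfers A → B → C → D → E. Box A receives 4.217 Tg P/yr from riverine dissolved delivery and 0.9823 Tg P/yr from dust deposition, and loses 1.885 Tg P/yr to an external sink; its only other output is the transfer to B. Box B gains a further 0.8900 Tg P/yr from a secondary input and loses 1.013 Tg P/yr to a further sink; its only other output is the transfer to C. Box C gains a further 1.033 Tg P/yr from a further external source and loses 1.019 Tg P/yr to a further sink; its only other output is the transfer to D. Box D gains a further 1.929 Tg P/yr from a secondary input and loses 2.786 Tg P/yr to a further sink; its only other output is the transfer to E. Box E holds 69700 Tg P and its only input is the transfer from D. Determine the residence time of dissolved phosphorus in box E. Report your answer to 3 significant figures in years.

Box A: F(A→B) = (4.217 + 0.9823) − 1.885 = 3.3143 Tg P/yr.
Box B: F(B→C) = (3.3143 + 0.8900) − 1.013 = 3.1913 Tg P/yr.
Box C: F(C→D) = (3.1913 + 1.033) − 1.019 = 3.2053 Tg P/yr.
Box D: F(D→E) = (3.2053 + 1.929) − 2.786 = 2.3483 Tg P/yr.
Box E throughput = its input = 2.3483 Tg P/yr; τ = 69700 / 2.3483 = 29680 yr.

29700 yr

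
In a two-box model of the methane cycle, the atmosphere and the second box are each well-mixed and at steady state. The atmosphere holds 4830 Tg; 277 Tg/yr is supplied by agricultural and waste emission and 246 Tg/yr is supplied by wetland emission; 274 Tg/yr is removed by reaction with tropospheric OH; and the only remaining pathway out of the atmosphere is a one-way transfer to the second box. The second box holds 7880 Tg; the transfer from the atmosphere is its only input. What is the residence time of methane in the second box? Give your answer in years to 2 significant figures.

32 yr

Balance the atmosphere: ΣF_in = 277 + 246 = 523.00 Tg/yr.
Transfer to the second box = ΣF_in − (274) = 249.00 Tg/yr.
At steady state the output of the second box equals its input, 249.00 Tg/yr.
τ = M / F = 7880 / 249.00 = 31.65 yr.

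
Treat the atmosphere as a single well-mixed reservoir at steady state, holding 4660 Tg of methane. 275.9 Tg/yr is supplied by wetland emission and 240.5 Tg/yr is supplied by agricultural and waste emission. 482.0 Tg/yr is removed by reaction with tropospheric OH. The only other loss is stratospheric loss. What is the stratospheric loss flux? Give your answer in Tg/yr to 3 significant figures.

34.4 Tg/yr

At steady state ΣF_in = ΣF_out.
ΣF_in = 275.9 + 240.5 = 516.40 Tg/yr.
Stratospheric loss flux = ΣF_in − (482.0) = 516.40 − 482.0 = 34.40 Tg/yr.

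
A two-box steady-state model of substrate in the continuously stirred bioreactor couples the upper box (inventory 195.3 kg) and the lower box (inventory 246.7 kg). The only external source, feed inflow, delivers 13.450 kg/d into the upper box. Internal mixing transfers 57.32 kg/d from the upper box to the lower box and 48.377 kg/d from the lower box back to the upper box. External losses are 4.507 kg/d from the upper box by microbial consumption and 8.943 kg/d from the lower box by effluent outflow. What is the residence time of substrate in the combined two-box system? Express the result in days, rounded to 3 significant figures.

32.9 d

Residence time in the combined system uses the total inventory and the total *external* removal — internal exchanges between the two boxes cancel.
M_total = 195.3 + 246.7 = 442.00 kg.
ΣF_external_out = 4.507 + 8.943 = 13.450 kg/d.
τ = M_total / ΣF_ext = 442.00 / 13.450 = 32.86 d.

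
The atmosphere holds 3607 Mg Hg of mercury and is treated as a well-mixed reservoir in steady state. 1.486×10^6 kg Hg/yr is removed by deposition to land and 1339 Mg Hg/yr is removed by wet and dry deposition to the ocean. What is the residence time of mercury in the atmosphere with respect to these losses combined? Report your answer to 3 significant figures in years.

1.28 yr

Convert the deposition to land flux: 1.486×10^6 kg Hg/yr = 1486 Mg Hg/yr.
Total removal = 1486 + 1339 = 2825.0 Mg Hg/yr.
τ = M / ΣF_out = 3607 / 2825.0 = 1.277 yr.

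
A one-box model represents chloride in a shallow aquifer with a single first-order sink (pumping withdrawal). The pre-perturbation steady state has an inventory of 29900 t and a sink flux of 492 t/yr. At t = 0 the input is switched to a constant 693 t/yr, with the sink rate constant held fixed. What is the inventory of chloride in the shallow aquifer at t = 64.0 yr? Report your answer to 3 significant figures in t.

37900 t

Residence time τ = M₀/F₀ = 60.77 yr. The eventual steady state is M_∞ = M₀·(F₁/F₀) = 29900 × 693/492 = 42115 t.
The anomaly ΔM(t) = M(t) − M_∞ decays as ΔM₀·e^(−t/τ) with ΔM₀ = 29900 − 42115 = −12220 t.
At t = 64.0 yr, e^(−t/τ) = e^(−1.053) = 0.3489, so ΔM = −4261 t and M = 42115 − 4261 = 37854 t.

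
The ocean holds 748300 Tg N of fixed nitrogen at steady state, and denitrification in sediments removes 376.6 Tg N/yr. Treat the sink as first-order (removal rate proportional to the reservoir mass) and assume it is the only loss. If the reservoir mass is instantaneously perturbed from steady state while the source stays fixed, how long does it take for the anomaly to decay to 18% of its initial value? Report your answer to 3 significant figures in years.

For a linear reservoir the anomaly decays as exp(−t/τ) with τ = M/F = 748300/376.6 = 1987 yr.
exp(−t/τ) = 0.18 ⇒ t = −τ ln(0.18) = 1987 × 1.715 = 3407 yr.

3410 yr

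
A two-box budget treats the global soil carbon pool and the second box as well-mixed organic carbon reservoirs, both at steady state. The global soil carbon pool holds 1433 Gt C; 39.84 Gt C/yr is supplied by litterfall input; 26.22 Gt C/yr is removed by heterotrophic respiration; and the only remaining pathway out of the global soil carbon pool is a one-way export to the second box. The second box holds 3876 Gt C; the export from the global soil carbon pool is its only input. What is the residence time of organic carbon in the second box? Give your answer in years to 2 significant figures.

280 yr

Balance the global soil carbon pool: ΣF_in = 39.840 Gt C/yr.
Export to the second box = ΣF_in − (26.22) = 13.620 Gt C/yr.
At steady state the output of the second box equals its input, 13.620 Gt C/yr.
τ = M / F = 3876 / 13.620 = 284.6 yr.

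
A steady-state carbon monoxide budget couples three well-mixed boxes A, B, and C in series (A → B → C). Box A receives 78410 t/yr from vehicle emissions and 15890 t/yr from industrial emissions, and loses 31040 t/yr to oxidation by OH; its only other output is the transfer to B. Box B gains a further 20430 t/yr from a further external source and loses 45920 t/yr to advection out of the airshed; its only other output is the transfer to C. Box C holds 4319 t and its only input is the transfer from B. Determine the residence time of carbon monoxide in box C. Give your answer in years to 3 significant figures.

0.114 yr

Box A: F(A→B) = (78410 + 15890) − 31040 = 63260 t/yr.
Box B: F(B→C) = (63260 + 20430) − 45920 = 37770 t/yr.
Box C throughput = its input = 37770 t/yr; τ = 4319 / 37770 = 0.1144 yr.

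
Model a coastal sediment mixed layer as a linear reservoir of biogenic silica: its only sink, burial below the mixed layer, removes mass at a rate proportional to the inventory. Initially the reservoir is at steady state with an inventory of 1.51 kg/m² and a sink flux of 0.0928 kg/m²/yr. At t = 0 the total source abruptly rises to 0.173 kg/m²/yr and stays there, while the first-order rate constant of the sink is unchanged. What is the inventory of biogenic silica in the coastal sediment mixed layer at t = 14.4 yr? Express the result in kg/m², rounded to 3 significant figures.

τ = M₀/F₀ = 1.51/0.0928 = 16.27 yr; rate constant k = 1/τ.
New steady state M_∞ = F₁/k = F₁·τ = 0.173 × 16.27 = 2.8150 kg/m².
M(t) = M_∞ + (M₀ − M_∞)·e^(−t/τ); t/τ = 14.4/16.27 = 0.8850, so e^(−t/τ) = 0.4127.
M(t) = 2.8150 − 1.305 × 0.4127 = 2.2764 kg/m².

2.28 kg/m²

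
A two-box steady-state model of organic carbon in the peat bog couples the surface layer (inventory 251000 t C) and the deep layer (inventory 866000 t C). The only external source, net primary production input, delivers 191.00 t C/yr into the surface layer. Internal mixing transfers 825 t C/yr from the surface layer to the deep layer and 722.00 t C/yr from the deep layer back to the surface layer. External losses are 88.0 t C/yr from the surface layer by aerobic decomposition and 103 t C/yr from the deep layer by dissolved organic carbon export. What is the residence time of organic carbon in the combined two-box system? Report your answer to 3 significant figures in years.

5850 yr

Residence time in the combined system uses the total inventory and the total *external* removal — internal exchanges between the two boxes cancel.
M_total = 251000 + 866000 = 1.1170×10^6 t C.
ΣF_external_out = 88.0 + 103 = 191.00 t C/yr.
τ = M_total / ΣF_ext = 1.1170×10^6 / 191.00 = 5848 yr.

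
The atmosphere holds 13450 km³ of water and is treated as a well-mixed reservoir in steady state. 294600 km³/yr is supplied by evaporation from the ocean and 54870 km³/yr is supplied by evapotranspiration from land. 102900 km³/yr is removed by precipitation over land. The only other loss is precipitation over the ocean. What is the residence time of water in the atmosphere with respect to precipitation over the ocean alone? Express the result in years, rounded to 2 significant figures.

At steady state ΣF_in = ΣF_out.
ΣF_in = 294600 + 54870 = 349470 km³/yr.
Precipitation over the ocean flux = ΣF_in − (102900) = 349470 − 102900 = 246600 km³/yr.
τ = M / F = 13450 / 246600 = 0.05455 yr.

0.055 yr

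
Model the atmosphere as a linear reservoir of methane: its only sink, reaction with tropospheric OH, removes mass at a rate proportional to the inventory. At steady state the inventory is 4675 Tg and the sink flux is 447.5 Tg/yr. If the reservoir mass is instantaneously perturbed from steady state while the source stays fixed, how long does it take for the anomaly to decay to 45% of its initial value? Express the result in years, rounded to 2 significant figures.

8.3 yr

For a linear reservoir the anomaly decays as exp(−t/τ) with τ = M/F = 4675/447.5 = 10.45 yr.
exp(−t/τ) = 0.45 ⇒ t = −τ ln(0.45) = 10.45 × 0.7985 = 8.342 yr.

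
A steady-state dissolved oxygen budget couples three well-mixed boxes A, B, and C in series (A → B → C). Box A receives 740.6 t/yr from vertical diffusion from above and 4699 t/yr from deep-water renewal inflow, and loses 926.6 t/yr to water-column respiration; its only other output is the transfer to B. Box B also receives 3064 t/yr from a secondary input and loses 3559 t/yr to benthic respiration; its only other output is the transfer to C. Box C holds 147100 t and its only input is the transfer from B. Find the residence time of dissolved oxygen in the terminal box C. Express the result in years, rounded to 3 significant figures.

Box A: F(A→B) = (740.6 + 4699) − 926.6 = 4513.0 t/yr.
Box B: F(B→C) = (4513.0 + 3064) − 3559 = 4018.0 t/yr.
Box C throughput = its input = 4018.0 t/yr; τ = 147100 / 4018.0 = 36.61 yr.

36.6 yr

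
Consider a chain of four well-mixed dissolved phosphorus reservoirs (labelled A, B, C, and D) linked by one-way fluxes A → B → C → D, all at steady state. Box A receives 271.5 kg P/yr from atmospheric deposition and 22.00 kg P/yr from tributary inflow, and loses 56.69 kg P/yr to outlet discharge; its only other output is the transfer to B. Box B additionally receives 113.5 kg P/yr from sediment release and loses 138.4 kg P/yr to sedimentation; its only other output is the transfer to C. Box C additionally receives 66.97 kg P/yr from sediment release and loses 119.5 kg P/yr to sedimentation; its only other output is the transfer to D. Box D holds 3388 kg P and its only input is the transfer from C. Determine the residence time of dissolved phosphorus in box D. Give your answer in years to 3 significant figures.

21.3 yr

Box A: F(A→B) = (271.5 + 22.00) − 56.69 = 236.81 kg P/yr.
Box B: F(B→C) = (236.81 + 113.5) − 138.4 = 211.91 kg P/yr.
Box C: F(C→D) = (211.91 + 66.97) − 119.5 = 159.38 kg P/yr.
Box D throughput = its input = 159.38 kg P/yr; τ = 3388 / 159.38 = 21.26 yr.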